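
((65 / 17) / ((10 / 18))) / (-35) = -117 / 595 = -0.20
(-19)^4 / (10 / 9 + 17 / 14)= 16420446 / 293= 56042.48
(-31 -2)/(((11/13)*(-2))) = 39/2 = 19.50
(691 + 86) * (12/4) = 2331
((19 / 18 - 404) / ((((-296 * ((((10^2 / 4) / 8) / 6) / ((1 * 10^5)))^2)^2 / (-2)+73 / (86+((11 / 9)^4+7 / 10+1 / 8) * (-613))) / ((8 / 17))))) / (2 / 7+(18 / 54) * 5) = 1348717721709881327616000000000000 / 567075133634642367659597286157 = 2378.38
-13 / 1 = -13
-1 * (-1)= 1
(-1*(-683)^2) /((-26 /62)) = 14461159 /13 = 1112396.85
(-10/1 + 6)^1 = -4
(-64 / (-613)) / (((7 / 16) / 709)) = 726016 / 4291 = 169.20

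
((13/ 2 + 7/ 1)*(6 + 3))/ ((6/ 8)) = 162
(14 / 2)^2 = 49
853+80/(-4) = 833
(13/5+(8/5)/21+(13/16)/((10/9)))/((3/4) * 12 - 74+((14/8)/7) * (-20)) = -11449/235200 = -0.05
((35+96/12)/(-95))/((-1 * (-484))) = -43/45980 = -0.00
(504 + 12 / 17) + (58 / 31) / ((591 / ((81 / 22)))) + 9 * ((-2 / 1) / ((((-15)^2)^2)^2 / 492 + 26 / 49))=2193462310269562467 / 4345920558699841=504.72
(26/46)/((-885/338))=-4394/20355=-0.22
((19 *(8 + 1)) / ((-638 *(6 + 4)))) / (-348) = 57 / 740080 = 0.00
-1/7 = -0.14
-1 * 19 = -19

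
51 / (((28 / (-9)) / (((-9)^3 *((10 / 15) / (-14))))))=-111537 / 196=-569.07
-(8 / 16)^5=-1 / 32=-0.03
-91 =-91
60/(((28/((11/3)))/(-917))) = -7205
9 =9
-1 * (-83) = 83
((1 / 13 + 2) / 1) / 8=27 / 104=0.26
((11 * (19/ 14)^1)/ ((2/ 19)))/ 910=3971/ 25480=0.16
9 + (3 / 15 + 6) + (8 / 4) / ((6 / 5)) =253 / 15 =16.87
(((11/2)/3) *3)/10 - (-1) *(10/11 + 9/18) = 431/220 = 1.96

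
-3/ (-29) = 3/ 29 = 0.10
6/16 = 3/8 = 0.38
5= 5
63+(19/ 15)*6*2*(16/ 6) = 1553/ 15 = 103.53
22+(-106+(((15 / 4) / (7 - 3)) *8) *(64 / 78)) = -1012 / 13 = -77.85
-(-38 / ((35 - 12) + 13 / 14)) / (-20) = -133 / 1675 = -0.08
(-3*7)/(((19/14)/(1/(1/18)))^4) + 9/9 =-84687788015/130321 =-649839.92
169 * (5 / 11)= 845 / 11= 76.82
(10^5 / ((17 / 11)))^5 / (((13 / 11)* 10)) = 1771561000000000000000000000000 / 18458141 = 95977216773888551398540.08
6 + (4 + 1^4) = 11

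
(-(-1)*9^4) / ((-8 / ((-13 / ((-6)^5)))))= -351 / 256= -1.37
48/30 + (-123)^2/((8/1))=1892.72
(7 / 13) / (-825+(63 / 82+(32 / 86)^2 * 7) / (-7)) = -1061326 / 1626592279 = -0.00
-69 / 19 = -3.63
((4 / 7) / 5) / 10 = 2 / 175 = 0.01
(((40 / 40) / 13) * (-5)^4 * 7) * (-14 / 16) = -30625 / 104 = -294.47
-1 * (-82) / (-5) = -82 / 5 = -16.40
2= 2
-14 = -14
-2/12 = -1/6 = -0.17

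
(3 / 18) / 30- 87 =-86.99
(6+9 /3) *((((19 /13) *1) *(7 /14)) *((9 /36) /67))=171 /6968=0.02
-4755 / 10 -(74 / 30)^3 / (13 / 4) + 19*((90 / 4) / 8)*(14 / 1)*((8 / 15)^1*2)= 27894151 / 87750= 317.88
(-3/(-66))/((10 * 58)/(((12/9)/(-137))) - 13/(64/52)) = -8/10490579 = -0.00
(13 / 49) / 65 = 1 / 245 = 0.00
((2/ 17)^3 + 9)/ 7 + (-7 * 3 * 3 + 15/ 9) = -60.05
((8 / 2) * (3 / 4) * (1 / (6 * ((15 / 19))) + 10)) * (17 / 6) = 15623 / 180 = 86.79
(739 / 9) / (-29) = -739 / 261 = -2.83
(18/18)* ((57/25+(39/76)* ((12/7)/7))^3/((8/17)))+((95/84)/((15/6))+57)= 6584531098722097/75651983531250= 87.04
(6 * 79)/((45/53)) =8374/15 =558.27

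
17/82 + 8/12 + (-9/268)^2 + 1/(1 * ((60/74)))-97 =-1397175667/14723920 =-94.89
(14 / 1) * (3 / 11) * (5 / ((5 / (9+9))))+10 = 866 / 11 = 78.73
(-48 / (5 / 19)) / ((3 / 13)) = -3952 / 5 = -790.40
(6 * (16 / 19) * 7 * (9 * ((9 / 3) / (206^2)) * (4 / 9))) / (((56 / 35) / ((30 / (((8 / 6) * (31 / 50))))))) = 1417500 / 6248701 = 0.23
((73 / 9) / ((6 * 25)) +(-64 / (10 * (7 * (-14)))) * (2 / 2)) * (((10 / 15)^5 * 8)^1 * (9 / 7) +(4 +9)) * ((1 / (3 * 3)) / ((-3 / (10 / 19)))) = -21424561 / 641370555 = -0.03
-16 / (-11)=1.45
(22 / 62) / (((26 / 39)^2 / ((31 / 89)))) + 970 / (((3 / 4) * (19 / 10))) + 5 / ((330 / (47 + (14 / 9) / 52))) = 4450736399 / 6528951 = 681.69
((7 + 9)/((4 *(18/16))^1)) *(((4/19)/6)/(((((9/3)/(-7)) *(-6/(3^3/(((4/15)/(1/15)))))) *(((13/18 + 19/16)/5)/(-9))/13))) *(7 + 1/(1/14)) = -2201472/1045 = -2106.67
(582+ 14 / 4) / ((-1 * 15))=-1171 / 30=-39.03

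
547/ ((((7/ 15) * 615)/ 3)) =1641/ 287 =5.72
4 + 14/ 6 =6.33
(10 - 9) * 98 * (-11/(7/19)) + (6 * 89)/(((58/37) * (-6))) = -173001/58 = -2982.78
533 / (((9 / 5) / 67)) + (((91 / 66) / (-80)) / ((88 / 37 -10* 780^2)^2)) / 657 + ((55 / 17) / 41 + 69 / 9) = 2431714683821124957406222001717 / 122521862353411951426529280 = 19847.19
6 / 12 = 1 / 2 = 0.50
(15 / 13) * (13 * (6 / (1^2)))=90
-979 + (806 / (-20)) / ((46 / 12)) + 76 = -105054 / 115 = -913.51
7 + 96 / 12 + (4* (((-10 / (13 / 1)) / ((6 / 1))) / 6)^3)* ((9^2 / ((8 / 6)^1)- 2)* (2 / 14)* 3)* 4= 112083535 / 7474194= 15.00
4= 4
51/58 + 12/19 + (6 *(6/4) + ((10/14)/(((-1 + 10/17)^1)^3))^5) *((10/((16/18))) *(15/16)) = -831656143749432563856838755/703448619679747400816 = -1182255.70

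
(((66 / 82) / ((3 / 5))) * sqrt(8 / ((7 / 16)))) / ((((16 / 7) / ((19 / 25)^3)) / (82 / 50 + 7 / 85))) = 1.90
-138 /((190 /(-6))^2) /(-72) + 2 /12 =18257 /108300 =0.17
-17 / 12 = -1.42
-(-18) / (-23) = -18 / 23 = -0.78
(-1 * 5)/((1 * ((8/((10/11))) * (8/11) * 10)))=-5/64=-0.08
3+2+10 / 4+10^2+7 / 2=111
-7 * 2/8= -7/4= -1.75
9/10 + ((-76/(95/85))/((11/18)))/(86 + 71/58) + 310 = 172302821/556490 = 309.62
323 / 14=23.07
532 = 532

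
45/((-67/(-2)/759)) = 68310/67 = 1019.55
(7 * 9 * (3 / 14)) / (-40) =-27 / 80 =-0.34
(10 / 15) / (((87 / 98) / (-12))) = -784 / 87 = -9.01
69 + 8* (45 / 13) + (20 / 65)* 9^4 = 27501 / 13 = 2115.46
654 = 654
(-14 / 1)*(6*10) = -840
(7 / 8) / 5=7 / 40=0.18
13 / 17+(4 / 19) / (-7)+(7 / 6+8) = 134321 / 13566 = 9.90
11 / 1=11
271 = 271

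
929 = 929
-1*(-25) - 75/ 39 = 300/ 13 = 23.08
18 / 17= 1.06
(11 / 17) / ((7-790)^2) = 11 / 10422513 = 0.00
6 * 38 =228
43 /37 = 1.16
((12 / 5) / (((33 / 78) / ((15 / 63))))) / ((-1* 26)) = -4 / 77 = -0.05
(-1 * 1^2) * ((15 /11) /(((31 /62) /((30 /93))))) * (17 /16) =-1275 /1364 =-0.93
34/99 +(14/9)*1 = 188/99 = 1.90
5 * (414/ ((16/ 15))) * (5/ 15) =5175/ 8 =646.88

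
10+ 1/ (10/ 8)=54/ 5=10.80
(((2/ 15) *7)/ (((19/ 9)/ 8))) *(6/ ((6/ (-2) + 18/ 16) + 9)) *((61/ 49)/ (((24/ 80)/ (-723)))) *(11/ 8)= -31048512/ 2527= -12286.71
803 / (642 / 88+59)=35332 / 2917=12.11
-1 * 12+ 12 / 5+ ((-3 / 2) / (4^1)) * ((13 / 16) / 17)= -104643 / 10880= -9.62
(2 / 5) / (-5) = -2 / 25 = -0.08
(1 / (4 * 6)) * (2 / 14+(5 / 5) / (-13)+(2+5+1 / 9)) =2939 / 9828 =0.30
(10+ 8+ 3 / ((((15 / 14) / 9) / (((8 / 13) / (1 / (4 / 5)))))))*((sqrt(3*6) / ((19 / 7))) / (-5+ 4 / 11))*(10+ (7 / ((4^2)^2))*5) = -197457183*sqrt(2) / 2687360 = -103.91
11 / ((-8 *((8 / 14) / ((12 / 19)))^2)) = -4851 / 2888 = -1.68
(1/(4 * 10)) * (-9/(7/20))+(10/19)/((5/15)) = 249/266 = 0.94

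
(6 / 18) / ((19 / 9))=3 / 19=0.16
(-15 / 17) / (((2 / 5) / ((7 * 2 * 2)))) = -1050 / 17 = -61.76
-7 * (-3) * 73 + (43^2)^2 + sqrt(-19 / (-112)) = sqrt(133) / 28 + 3420334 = 3420334.41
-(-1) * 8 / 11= 8 / 11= 0.73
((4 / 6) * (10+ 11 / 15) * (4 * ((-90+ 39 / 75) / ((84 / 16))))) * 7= -11525024 / 3375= -3414.82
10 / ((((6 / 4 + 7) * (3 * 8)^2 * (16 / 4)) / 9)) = 5 / 1088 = 0.00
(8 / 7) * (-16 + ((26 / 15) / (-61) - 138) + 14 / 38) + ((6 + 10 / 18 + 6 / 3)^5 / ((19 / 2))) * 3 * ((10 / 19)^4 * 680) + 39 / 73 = 5736045617972896206289 / 7595913959042535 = 755148.84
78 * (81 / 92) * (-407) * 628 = -403713882 / 23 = -17552777.48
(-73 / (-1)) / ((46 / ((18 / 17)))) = 657 / 391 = 1.68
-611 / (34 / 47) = -844.62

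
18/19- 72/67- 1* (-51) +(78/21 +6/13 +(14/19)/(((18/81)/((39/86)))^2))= 99586546351/1713549656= 58.12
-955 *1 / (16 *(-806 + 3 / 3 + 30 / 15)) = 955 / 12848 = 0.07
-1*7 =-7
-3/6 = -1/2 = -0.50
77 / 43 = 1.79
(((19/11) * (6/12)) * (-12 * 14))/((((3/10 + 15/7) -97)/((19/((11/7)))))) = 14858760/800899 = 18.55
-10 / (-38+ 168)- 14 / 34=-108 / 221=-0.49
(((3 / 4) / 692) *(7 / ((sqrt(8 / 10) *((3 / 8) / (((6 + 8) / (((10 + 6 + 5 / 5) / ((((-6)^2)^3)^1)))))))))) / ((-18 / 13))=-825552 *sqrt(5) / 2941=-627.67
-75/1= -75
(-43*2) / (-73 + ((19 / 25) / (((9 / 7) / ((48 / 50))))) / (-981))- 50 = -6555585700 / 134275439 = -48.82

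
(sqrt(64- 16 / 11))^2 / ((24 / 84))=2408 / 11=218.91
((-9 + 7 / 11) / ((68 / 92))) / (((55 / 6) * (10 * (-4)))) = 1587 / 51425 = 0.03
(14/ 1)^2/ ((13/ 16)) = 3136/ 13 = 241.23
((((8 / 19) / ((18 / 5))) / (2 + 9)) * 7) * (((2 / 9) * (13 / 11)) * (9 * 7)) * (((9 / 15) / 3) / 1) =5096 / 20691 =0.25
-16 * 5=-80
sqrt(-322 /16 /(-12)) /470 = sqrt(966) /11280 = 0.00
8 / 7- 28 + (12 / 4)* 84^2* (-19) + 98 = -402120.86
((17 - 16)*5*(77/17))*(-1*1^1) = -385/17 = -22.65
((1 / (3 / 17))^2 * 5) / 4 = 1445 / 36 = 40.14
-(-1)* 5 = 5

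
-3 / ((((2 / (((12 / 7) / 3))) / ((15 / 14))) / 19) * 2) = -855 / 98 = -8.72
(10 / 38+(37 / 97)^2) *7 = 511392 / 178771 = 2.86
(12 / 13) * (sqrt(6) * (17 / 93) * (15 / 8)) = 255 * sqrt(6) / 806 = 0.77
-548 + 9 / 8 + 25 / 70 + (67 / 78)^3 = -545.88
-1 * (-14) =14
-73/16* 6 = -219/8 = -27.38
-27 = -27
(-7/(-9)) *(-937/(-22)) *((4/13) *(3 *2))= 26236/429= 61.16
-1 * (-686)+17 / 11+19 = 7772 / 11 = 706.55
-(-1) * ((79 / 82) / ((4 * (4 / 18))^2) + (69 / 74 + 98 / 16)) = 1607147 / 194176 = 8.28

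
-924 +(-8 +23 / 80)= -931.71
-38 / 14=-19 / 7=-2.71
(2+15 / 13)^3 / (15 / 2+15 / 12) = 275684 / 76895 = 3.59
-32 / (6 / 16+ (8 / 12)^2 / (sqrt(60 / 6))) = -311040 / 3133+ 36864*sqrt(10) / 3133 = -62.07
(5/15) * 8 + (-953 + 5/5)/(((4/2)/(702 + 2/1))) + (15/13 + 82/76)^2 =-245326717117/732108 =-335096.35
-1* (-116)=116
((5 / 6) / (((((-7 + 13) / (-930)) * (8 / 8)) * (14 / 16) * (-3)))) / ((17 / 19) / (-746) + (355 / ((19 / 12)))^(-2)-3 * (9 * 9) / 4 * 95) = -44299703080000 / 5195766761301851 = -0.01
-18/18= -1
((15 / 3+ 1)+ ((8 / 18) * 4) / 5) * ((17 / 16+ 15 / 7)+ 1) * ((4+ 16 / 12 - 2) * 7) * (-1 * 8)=-44902 / 9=-4989.11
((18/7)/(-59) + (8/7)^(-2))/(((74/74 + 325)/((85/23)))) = 0.01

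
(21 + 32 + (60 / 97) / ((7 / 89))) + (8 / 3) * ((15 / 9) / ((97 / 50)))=385943 / 6111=63.16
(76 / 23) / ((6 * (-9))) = -0.06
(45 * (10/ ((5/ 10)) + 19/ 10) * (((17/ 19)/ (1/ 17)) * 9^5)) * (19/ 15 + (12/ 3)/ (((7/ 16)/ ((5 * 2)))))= 109124554292541/ 1330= 82048537062.06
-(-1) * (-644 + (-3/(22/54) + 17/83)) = -594508/913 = -651.16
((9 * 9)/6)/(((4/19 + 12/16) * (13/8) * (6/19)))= 25992/949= 27.39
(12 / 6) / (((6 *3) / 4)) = 4 / 9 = 0.44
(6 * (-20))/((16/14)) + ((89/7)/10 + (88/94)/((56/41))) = -169506/1645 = -103.04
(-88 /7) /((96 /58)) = -319 /42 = -7.60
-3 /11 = -0.27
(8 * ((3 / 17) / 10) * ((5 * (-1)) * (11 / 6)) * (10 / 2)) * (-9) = 990 / 17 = 58.24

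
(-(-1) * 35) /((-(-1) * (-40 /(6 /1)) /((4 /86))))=-21 /86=-0.24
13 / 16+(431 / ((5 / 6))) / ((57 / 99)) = 1366643 / 1520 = 899.11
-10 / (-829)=0.01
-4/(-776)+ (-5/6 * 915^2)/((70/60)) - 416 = -812673171/1358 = -598433.85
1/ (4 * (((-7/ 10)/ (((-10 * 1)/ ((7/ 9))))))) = 225/ 49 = 4.59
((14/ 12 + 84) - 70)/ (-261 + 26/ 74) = -3367/ 57864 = -0.06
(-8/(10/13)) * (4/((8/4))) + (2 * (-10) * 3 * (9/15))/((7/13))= -3068/35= -87.66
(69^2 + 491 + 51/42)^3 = 397795125353625/2744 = 144969069006.42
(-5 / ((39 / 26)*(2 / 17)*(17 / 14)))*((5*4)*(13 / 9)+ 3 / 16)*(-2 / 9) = 146545 / 972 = 150.77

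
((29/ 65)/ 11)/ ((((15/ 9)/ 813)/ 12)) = 848772/ 3575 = 237.42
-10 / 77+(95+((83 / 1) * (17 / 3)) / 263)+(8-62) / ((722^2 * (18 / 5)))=3061130951633 / 31669566852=96.66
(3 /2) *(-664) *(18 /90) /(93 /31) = -332 /5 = -66.40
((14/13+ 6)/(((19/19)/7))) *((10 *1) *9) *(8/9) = 51520/13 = 3963.08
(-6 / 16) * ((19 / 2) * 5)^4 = -244351875 / 128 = -1908999.02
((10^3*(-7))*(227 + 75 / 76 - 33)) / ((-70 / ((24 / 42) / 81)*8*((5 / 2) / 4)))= 42340 / 1539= 27.51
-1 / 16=-0.06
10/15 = 2/3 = 0.67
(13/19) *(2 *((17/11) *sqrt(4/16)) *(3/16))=663/3344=0.20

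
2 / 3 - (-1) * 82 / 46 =169 / 69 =2.45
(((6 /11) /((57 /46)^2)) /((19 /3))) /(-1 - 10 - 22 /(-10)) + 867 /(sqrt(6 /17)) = -5290 /829939 + 289 * sqrt(102) /2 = 1459.37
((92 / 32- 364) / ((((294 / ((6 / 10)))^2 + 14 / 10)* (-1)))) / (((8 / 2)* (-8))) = -4815 / 102443264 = -0.00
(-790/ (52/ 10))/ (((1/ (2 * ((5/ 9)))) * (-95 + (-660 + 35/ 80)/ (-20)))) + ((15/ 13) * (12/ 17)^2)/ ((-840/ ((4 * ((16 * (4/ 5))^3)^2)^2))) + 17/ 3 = -211822889713.05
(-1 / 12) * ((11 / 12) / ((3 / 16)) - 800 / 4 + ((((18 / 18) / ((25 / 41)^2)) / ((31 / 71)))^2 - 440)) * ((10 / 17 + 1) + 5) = 56490864127348 / 172304296875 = 327.86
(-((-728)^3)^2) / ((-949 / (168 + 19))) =2141344439824285696 / 73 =29333485477045009.53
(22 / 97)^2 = 484 / 9409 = 0.05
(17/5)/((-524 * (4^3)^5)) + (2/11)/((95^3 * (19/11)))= 1125226045127/9165487590080512000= 0.00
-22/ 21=-1.05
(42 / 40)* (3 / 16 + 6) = 2079 / 320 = 6.50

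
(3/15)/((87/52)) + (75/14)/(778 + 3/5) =2997229/23708370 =0.13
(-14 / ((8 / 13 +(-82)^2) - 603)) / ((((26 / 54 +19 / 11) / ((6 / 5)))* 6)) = -9009 / 43504280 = -0.00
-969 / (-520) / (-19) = -51 / 520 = -0.10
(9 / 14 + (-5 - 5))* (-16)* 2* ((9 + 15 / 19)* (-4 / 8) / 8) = -24366 / 133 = -183.20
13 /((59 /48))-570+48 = -30174 /59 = -511.42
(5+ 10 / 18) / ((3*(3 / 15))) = 250 / 27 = 9.26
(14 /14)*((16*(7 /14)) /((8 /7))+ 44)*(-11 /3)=-187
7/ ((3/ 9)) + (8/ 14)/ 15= 21.04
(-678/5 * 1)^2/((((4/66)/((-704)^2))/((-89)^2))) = 29776158222852096/25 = 1191046328914083.84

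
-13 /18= -0.72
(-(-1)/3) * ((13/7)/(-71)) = -13/1491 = -0.01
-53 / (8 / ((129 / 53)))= -129 / 8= -16.12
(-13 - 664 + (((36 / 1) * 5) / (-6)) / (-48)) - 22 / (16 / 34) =-723.12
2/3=0.67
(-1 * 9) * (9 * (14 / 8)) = -567 / 4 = -141.75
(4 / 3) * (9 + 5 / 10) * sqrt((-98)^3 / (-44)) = 13034 * sqrt(22) / 33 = 1852.57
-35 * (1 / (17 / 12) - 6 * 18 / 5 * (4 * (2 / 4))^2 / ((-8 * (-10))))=1113 / 85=13.09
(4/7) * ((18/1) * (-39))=-401.14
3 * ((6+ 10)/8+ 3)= 15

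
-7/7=-1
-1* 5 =-5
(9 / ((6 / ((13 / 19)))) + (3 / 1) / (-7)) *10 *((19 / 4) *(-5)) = -3975 / 28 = -141.96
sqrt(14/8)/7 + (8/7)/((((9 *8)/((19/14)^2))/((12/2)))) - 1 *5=-9929/2058 + sqrt(7)/14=-4.64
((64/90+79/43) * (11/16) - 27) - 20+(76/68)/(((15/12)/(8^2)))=11.98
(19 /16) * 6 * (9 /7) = 513 /56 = 9.16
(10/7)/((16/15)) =75/56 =1.34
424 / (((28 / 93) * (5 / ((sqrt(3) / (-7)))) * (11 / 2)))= -19716 * sqrt(3) / 2695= -12.67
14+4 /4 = 15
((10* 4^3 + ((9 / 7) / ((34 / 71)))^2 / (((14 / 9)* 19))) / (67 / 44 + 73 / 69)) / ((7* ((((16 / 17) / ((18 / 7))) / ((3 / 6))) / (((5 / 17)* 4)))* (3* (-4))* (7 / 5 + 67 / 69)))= -7578148730903685 / 3785418691520704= -2.00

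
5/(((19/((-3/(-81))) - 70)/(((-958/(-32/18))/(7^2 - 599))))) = -4311/389840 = -0.01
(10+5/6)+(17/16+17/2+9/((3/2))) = 1267/48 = 26.40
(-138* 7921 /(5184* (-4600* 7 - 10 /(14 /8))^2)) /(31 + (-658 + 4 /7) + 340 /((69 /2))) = 1437241687 /4358995536973824000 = 0.00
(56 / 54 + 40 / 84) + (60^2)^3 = 8817984000286 / 189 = 46656000001.51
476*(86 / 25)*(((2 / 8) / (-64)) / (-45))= 0.14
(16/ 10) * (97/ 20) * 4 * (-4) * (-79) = 245216/ 25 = 9808.64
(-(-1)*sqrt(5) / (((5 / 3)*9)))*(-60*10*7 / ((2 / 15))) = -2100*sqrt(5) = -4695.74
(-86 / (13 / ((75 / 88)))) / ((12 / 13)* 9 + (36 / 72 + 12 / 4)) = -3225 / 6754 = -0.48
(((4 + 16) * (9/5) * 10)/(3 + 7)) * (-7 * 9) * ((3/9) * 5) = -3780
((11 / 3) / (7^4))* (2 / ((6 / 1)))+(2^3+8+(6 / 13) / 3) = 4538033 / 280917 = 16.15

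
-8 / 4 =-2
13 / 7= 1.86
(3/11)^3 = 27/1331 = 0.02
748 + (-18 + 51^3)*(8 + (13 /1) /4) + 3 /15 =29857389 /20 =1492869.45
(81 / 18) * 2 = 9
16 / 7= 2.29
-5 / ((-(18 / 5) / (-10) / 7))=-875 / 9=-97.22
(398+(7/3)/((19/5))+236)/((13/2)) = 72346/741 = 97.63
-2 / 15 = -0.13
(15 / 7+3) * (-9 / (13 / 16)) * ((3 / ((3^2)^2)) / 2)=-96 / 91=-1.05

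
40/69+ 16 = 1144/69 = 16.58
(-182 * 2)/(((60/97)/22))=-194194/15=-12946.27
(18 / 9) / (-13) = -0.15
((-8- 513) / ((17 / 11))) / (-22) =521 / 34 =15.32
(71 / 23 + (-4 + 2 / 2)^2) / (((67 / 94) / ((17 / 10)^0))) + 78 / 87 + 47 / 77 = 63538221 / 3441053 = 18.46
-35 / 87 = -0.40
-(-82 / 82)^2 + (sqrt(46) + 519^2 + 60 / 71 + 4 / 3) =sqrt(46) + 57374144 / 213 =269368.96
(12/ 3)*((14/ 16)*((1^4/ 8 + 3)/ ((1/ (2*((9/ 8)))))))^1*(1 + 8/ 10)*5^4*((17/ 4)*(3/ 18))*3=30121875/ 512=58831.79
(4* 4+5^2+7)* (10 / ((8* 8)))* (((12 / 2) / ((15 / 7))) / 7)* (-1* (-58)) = 174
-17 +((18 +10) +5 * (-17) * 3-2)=-246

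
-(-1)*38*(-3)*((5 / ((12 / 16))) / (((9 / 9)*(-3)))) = 760 / 3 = 253.33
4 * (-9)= -36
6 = 6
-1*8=-8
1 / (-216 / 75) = -0.35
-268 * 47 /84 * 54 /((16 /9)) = -255069 /56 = -4554.80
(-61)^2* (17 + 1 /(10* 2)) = 1268861 /20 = 63443.05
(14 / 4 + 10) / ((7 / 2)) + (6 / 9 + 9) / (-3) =40 / 63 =0.63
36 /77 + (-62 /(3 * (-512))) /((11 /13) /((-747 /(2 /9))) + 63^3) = 201405222389367 /430783243593472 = 0.47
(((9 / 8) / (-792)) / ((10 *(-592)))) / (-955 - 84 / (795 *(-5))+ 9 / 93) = -8215 / 32692767281152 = -0.00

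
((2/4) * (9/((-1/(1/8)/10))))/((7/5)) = -225/56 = -4.02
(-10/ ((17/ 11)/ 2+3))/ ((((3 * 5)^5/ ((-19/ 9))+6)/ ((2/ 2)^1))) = 4180/ 567243663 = 0.00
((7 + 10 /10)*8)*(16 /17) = 1024 /17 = 60.24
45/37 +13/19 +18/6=3445/703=4.90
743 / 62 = 11.98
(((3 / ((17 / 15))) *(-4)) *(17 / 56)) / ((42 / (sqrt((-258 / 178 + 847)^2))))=-564405 / 8722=-64.71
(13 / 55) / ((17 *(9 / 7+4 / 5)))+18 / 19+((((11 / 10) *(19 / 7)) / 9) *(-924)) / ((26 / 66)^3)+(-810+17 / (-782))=-763189219167303 / 131061749390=-5823.13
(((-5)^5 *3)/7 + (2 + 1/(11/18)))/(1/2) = -205690/77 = -2671.30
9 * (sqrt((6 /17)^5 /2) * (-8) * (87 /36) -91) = -819 -6264 * sqrt(51) /4913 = -828.11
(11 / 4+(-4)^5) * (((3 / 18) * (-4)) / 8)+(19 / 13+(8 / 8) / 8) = 54095 / 624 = 86.69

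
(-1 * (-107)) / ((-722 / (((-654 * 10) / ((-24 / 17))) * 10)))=-4956775 / 722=-6865.34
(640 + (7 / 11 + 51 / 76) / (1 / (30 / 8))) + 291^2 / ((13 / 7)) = 2010248063 / 43472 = 46242.36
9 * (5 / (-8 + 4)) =-11.25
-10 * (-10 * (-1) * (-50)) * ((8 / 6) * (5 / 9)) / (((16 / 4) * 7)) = 25000 / 189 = 132.28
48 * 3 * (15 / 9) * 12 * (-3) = -8640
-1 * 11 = -11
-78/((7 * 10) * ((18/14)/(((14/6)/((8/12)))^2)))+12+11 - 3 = 563/60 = 9.38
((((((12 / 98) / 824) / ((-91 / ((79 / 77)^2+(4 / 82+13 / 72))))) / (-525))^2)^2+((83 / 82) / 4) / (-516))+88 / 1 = 6069471163707299330299835649768491547111936781588975732050361963 / 68971647587743938682335524973344014402720979240325456199680000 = 88.00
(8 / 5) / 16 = 1 / 10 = 0.10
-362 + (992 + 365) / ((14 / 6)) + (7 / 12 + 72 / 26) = 243433 / 1092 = 222.92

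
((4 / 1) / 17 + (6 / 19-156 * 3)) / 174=-75493 / 28101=-2.69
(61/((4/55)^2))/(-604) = -184525/9664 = -19.09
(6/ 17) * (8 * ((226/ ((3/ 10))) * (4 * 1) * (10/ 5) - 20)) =16960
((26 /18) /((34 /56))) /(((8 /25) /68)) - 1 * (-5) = 4595 /9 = 510.56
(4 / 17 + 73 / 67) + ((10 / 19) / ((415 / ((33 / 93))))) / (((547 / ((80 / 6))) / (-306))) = 1.32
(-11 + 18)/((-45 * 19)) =-7/855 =-0.01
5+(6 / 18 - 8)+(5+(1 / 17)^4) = 584650 / 250563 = 2.33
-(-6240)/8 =780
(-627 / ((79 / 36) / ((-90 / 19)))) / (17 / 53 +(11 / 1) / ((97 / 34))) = 183225240 / 565403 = 324.06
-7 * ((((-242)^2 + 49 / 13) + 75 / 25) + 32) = -5332852 / 13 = -410219.38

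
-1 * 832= -832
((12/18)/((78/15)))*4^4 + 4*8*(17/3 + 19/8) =290.15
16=16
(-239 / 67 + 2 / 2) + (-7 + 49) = 2642 / 67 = 39.43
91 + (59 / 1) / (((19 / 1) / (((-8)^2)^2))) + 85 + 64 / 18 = 2205680 / 171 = 12898.71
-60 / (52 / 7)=-105 / 13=-8.08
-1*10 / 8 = -5 / 4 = -1.25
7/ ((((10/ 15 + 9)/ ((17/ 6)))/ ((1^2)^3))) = 119/ 58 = 2.05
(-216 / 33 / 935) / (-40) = 9 / 51425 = 0.00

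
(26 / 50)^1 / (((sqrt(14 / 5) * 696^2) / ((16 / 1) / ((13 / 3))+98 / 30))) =1357 * sqrt(70) / 2543184000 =0.00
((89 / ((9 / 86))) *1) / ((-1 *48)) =-3827 / 216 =-17.72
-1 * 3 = -3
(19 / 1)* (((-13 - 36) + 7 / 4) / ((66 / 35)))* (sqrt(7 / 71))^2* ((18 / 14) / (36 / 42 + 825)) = -0.07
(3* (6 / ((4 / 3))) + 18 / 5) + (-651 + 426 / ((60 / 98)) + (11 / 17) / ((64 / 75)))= 340861 / 5440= 62.66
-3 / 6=-1 / 2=-0.50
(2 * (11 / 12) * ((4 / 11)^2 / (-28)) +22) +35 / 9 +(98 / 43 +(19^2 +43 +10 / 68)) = 432.31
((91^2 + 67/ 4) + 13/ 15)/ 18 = 497917/ 1080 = 461.03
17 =17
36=36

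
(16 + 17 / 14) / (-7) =-241 / 98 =-2.46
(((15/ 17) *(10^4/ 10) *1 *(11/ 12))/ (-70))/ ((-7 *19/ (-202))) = -277750/ 15827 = -17.55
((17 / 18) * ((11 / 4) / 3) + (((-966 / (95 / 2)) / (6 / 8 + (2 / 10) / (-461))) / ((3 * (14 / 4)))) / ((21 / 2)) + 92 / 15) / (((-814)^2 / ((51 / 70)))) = 113962219949 / 15347649924129600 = 0.00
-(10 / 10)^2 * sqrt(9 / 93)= -sqrt(93) / 31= -0.31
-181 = -181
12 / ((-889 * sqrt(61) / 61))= -12 * sqrt(61) / 889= -0.11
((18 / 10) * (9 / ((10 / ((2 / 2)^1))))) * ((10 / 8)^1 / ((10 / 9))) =1.82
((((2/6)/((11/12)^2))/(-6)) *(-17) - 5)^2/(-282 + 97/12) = -2639532/48124967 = -0.05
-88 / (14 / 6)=-264 / 7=-37.71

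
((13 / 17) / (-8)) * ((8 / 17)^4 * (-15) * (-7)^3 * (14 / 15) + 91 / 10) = -2655774303 / 113588560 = -23.38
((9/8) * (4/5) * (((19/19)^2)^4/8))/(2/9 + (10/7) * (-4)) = -0.02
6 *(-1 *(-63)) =378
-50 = -50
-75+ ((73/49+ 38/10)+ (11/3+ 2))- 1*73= -100727/735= -137.04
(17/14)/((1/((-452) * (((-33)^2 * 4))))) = -16735752/7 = -2390821.71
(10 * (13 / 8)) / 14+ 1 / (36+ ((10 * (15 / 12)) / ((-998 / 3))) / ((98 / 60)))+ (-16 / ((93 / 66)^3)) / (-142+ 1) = 169550299824851 / 137950243447464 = 1.23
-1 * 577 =-577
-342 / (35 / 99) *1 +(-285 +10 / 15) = -131429 / 105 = -1251.70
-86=-86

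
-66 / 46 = -33 / 23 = -1.43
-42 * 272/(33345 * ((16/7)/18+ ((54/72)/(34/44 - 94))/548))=-174693632/64742405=-2.70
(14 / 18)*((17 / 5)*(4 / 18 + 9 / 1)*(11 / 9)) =108647 / 3645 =29.81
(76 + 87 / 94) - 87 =-947 / 94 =-10.07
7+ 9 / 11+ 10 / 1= 196 / 11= 17.82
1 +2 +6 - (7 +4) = -2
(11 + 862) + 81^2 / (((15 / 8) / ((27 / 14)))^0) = 7434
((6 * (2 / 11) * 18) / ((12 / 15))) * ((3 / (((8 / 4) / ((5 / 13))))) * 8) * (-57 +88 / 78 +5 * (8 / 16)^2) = -11503350 / 1859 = -6187.92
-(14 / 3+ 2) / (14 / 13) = -130 / 21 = -6.19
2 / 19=0.11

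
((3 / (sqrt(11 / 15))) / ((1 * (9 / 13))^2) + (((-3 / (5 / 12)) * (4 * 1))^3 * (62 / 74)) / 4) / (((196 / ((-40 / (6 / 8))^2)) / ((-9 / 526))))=2962096128 / 2384095 - 540800 * sqrt(165) / 3827439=1240.63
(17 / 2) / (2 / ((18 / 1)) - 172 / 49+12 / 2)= 7497 / 2294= 3.27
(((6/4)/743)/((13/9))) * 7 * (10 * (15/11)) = 14175/106249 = 0.13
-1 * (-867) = 867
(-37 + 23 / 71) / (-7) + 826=59018 / 71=831.24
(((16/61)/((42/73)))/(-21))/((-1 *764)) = 146/5138091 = 0.00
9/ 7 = 1.29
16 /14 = 1.14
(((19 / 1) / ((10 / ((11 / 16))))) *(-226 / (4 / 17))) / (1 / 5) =-401489 / 64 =-6273.27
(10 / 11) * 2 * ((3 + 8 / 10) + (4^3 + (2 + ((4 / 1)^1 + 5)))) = 1576 / 11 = 143.27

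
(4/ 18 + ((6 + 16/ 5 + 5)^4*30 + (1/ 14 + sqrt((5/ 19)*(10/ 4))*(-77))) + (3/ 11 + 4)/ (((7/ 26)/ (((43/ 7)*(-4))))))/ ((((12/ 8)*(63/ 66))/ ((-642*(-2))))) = 1265846137321432/ 1157625 - 517880*sqrt(38)/ 57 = 1093429479.89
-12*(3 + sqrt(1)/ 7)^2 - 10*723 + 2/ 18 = -3240653/ 441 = -7348.42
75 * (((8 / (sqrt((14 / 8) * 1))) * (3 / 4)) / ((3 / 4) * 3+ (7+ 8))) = 1200 * sqrt(7) / 161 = 19.72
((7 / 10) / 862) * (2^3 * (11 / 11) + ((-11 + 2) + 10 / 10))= 0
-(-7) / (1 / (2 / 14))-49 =-48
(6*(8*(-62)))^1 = -2976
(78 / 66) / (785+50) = 13 / 9185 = 0.00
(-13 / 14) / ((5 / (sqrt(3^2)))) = -39 / 70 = -0.56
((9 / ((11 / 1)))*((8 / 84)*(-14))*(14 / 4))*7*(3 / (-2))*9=360.82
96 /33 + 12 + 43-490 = -4753 /11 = -432.09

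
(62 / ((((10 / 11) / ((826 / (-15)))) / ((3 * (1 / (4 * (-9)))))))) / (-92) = -140833 / 41400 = -3.40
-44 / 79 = -0.56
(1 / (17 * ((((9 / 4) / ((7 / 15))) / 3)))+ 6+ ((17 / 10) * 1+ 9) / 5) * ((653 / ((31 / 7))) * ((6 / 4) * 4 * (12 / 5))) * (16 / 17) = 18298919744 / 1119875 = 16340.14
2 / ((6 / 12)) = 4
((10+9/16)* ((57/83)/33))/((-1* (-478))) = 3211/6982624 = 0.00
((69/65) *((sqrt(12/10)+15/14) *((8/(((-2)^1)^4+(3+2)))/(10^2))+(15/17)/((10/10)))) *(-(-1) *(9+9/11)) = 4968 *sqrt(30)/625625+2116368/229075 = 9.28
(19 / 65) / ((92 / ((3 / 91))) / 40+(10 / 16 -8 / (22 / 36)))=5016 / 983281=0.01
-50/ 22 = -25/ 11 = -2.27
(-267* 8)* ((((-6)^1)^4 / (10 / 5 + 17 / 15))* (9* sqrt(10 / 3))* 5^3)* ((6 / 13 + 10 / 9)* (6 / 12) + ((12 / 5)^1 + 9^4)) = -1328779835568000* sqrt(30) / 611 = -11911664319126.01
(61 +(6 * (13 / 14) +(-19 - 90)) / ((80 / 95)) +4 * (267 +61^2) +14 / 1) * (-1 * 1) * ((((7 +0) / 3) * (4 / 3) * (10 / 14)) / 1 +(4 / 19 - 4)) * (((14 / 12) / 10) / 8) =9945413 / 27360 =363.50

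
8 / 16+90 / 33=71 / 22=3.23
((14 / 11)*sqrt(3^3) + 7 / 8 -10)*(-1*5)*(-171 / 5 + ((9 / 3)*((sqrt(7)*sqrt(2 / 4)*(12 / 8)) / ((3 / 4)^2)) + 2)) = -(161 -20*sqrt(14))*(803 -336*sqrt(3)) / 88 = -216.43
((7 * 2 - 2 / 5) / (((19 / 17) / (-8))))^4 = 7314611834454016 / 81450625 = 89804244.41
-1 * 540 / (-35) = 108 / 7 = 15.43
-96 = -96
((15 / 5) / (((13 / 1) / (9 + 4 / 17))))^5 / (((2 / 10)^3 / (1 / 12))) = 965813549639625 / 2108731860404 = 458.01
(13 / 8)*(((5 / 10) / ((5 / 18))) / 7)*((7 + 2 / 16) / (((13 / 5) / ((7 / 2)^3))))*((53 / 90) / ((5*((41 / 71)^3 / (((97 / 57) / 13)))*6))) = 90161002099 / 137621452800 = 0.66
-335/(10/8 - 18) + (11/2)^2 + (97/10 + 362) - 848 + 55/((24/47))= -318.34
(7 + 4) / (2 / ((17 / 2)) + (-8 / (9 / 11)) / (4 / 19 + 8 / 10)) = -20196 / 17333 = -1.17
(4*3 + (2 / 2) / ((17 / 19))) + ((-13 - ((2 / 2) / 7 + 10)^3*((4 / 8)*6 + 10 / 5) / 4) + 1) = -30396367 / 23324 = -1303.22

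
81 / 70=1.16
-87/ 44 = -1.98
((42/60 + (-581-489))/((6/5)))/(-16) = 10693/192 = 55.69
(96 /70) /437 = 48 /15295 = 0.00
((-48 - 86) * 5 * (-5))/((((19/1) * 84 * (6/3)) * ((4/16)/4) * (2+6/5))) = 8375/1596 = 5.25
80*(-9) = -720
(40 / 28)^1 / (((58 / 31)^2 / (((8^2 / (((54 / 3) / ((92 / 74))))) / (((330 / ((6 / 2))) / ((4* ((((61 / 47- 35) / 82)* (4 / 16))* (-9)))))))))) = 25462656 / 419737213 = 0.06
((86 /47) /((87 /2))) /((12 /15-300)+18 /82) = -35260 /250618899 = -0.00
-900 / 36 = -25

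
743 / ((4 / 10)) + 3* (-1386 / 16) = 12781 / 8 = 1597.62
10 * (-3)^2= 90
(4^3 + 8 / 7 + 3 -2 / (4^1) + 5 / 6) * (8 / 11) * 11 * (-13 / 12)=-37388 / 63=-593.46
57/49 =1.16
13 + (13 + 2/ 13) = 340/ 13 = 26.15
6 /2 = 3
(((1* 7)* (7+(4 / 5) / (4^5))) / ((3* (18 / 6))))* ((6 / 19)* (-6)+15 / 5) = 146363 / 24320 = 6.02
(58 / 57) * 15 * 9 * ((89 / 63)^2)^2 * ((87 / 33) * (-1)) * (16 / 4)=-2110648987240 / 365818761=-5769.66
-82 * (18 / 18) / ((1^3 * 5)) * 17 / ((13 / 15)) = -4182 / 13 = -321.69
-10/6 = -5/3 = -1.67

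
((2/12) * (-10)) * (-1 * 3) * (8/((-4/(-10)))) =100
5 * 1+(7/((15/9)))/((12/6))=71/10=7.10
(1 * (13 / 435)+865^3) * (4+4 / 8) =422307542832 / 145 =2912465812.63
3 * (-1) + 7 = 4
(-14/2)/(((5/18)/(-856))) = 107856/5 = 21571.20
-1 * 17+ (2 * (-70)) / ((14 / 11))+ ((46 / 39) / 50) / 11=-1362052 / 10725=-127.00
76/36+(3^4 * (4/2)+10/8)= 165.36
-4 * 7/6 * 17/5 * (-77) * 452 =8283352/15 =552223.47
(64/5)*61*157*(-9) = -5516352/5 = -1103270.40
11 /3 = 3.67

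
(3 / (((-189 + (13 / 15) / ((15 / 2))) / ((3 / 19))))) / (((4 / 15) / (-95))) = 151875 / 169996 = 0.89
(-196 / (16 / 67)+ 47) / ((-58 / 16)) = 6190 / 29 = 213.45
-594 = -594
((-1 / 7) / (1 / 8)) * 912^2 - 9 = -6654015 / 7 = -950573.57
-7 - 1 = -8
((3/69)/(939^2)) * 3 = 1/6759861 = 0.00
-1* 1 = -1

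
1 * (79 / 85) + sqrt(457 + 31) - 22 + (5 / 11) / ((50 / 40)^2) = -19429 / 935 + 2 * sqrt(122) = 1.31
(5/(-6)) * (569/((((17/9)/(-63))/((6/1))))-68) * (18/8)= 14526705/68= 213628.01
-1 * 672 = -672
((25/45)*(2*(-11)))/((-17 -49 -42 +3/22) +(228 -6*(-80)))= -2420/118827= -0.02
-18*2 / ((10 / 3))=-54 / 5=-10.80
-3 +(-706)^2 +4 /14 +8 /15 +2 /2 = 52335656 /105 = 498434.82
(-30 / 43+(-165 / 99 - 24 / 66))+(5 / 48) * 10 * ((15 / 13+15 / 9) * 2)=348437 / 110682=3.15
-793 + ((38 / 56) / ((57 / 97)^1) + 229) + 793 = 19333 / 84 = 230.15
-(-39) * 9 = 351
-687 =-687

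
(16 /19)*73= 1168 /19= 61.47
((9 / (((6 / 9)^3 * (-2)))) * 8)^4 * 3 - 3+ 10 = 10460353315 / 16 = 653772082.19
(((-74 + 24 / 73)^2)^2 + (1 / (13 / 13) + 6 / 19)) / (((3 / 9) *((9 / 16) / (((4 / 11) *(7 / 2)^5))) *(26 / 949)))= 267132674316025569023 / 243913659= 1095193583709.99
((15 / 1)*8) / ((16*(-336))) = -5 / 224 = -0.02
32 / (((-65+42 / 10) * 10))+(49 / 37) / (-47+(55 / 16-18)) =-51341 / 692455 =-0.07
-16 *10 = -160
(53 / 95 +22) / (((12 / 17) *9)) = 36431 / 10260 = 3.55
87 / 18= 29 / 6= 4.83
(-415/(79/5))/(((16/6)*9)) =-2075/1896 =-1.09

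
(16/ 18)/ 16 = 1/ 18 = 0.06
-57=-57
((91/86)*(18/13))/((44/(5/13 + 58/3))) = 16149/24596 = 0.66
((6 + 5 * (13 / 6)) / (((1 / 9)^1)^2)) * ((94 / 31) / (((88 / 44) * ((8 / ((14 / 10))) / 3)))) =2691549 / 2480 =1085.30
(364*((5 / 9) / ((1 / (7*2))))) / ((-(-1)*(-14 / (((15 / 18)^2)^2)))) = -284375 / 2916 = -97.52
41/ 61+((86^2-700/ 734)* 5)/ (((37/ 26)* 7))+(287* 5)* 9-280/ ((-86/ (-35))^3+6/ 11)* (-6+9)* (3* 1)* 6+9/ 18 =658018888910325237/ 42059605218778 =15644.91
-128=-128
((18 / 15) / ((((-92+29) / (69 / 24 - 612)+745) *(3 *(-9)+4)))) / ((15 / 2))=-19492 / 2087761175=-0.00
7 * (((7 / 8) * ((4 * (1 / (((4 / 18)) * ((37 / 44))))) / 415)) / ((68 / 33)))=160083 / 1044140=0.15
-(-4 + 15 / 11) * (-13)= -377 / 11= -34.27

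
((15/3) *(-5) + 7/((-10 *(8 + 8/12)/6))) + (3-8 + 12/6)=-3703/130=-28.48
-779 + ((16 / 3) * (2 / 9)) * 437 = -7049 / 27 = -261.07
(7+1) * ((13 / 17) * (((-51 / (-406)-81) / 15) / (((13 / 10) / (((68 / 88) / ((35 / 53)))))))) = -42188 / 1421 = -29.69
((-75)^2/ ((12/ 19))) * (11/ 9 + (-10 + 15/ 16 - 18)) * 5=-220934375/ 192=-1150699.87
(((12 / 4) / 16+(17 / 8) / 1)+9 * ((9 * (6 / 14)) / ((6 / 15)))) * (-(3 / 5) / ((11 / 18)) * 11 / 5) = -269433 / 1400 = -192.45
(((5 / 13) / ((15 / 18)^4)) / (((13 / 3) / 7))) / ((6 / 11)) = 49896 / 21125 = 2.36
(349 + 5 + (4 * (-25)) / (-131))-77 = 36387 / 131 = 277.76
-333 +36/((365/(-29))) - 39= -136824/365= -374.86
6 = 6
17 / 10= 1.70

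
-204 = -204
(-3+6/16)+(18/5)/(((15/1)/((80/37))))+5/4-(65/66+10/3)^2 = -3492557/179080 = -19.50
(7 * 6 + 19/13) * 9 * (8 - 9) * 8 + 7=-40589/13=-3122.23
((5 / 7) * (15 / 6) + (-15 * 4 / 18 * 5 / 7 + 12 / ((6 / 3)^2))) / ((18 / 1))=101 / 756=0.13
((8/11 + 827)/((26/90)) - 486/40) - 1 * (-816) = 3669.06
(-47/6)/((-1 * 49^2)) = 47/14406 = 0.00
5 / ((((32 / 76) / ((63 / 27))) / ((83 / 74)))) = 55195 / 1776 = 31.08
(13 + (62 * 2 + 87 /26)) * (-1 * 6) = -10947 /13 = -842.08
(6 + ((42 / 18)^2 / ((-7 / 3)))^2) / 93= 103 / 837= 0.12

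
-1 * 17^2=-289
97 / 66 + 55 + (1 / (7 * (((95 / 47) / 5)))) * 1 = 498793 / 8778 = 56.82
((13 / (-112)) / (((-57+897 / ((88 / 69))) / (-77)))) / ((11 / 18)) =429 / 18959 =0.02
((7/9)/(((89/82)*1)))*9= 574/89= 6.45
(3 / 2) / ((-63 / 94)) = -47 / 21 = -2.24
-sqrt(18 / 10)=-3*sqrt(5) / 5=-1.34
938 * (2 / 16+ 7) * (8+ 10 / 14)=232959 / 4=58239.75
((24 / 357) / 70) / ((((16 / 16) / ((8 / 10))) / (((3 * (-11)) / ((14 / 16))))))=-4224 / 145775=-0.03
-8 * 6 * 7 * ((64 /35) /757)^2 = -196608 /100283575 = -0.00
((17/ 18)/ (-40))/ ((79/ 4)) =-17/ 14220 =-0.00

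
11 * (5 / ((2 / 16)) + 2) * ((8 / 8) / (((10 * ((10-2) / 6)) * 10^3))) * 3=2079 / 20000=0.10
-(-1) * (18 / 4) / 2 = 2.25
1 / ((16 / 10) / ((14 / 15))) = 7 / 12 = 0.58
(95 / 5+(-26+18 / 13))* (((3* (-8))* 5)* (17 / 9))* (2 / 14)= 181.83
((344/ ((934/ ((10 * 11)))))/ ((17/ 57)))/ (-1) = -1078440/ 7939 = -135.84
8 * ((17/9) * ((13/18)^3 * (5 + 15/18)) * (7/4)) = 9150505/157464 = 58.11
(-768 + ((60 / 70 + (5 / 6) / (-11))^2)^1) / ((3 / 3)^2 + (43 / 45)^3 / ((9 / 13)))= -14925789394875 / 43962728656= -339.51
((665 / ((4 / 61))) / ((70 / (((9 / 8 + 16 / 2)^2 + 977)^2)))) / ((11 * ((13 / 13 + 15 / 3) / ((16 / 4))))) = 1778899822797 / 180224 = 9870493.51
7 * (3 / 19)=21 / 19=1.11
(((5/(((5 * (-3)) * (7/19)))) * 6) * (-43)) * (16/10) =13072/35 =373.49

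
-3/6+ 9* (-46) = -829/2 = -414.50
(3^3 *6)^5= 111577100832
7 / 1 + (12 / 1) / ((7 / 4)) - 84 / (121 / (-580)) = 352777 / 847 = 416.50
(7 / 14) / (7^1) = 0.07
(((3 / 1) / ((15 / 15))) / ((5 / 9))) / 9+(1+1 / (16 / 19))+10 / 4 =423 / 80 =5.29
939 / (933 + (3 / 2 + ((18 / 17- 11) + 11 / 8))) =127704 / 125927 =1.01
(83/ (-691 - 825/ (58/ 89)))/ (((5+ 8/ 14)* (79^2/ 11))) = -370678/ 27626516697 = -0.00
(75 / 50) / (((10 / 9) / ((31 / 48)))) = 279 / 320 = 0.87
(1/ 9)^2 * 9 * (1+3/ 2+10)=25/ 18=1.39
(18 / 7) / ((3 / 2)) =12 / 7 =1.71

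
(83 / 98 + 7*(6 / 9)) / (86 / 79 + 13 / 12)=256118 / 100891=2.54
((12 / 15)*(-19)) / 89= -76 / 445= -0.17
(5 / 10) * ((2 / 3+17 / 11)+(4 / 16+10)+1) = 1777 / 264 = 6.73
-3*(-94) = 282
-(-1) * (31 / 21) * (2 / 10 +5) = 806 / 105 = 7.68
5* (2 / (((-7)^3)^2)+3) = 1764745 / 117649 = 15.00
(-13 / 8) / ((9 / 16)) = -26 / 9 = -2.89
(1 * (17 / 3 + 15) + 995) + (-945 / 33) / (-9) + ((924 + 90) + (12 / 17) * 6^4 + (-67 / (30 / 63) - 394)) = 13536773 / 5610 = 2412.97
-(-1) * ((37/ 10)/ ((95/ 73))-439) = -414349/ 950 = -436.16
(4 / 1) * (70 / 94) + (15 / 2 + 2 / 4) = 516 / 47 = 10.98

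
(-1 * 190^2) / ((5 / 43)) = -310460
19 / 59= 0.32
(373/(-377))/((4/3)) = -1119/1508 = -0.74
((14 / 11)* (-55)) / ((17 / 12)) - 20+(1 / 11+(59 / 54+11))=-577891 / 10098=-57.23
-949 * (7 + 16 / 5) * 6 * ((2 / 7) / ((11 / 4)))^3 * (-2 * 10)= 594726912 / 456533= 1302.70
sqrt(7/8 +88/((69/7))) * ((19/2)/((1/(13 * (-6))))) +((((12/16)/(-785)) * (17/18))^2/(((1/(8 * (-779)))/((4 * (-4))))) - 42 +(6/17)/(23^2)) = -247 * sqrt(746718)/92 - 2090684436334/49875402825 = -2361.92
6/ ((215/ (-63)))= -378/ 215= -1.76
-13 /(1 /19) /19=-13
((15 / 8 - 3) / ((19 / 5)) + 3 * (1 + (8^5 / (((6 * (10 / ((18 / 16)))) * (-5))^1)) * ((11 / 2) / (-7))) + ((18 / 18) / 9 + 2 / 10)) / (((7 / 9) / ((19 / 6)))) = 70062989 / 58800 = 1191.55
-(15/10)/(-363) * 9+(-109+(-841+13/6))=-344050/363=-947.80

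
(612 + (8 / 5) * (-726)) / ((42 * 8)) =-229 / 140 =-1.64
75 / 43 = 1.74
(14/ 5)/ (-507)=-14/ 2535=-0.01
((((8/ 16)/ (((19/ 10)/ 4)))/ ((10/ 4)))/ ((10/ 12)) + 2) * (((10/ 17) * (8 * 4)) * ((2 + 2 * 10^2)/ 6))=90496/ 57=1587.65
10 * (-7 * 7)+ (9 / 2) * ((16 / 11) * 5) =-5030 / 11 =-457.27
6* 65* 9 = 3510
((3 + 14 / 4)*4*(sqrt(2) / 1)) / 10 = 13*sqrt(2) / 5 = 3.68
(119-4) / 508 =115 / 508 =0.23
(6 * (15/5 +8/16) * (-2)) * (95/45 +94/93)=-12194/93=-131.12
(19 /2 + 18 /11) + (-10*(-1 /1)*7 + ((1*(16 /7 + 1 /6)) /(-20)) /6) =4497067 /55440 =81.12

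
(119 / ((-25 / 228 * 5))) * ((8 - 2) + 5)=-298452 / 125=-2387.62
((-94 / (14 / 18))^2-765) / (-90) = -75359 / 490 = -153.79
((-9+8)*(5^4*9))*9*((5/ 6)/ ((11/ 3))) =-253125/ 22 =-11505.68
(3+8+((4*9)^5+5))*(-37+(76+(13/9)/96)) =2359091280.24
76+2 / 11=838 / 11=76.18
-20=-20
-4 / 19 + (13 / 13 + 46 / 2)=452 / 19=23.79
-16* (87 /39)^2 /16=-841 /169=-4.98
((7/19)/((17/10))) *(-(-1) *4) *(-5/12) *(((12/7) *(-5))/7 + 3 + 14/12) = -21625/20349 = -1.06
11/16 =0.69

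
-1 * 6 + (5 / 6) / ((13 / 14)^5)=-5338714 / 1113879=-4.79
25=25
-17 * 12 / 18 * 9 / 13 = -102 / 13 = -7.85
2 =2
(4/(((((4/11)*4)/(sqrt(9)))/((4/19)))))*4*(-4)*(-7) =3696/19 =194.53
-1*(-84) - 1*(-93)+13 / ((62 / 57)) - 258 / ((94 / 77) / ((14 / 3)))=-2323343 / 2914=-797.30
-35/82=-0.43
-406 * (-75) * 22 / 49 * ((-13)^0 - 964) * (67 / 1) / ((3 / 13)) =-26756858700 / 7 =-3822408385.71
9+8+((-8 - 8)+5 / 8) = 1.62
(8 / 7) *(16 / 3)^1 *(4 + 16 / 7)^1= 5632 / 147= 38.31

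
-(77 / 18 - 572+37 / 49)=566.97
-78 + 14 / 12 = -76.83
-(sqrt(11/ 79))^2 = -11/ 79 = -0.14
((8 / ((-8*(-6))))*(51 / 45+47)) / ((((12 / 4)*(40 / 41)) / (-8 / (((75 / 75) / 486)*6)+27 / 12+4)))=-37994167 / 21600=-1758.99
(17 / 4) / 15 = 17 / 60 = 0.28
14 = 14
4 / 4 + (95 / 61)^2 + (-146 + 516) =1389516 / 3721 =373.43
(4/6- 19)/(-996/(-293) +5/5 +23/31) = -499565/140094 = -3.57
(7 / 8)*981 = 6867 / 8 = 858.38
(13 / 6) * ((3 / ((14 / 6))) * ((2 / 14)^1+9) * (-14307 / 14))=-8927568 / 343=-26027.90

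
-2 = -2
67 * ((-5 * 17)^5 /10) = -59456511875 /2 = -29728255937.50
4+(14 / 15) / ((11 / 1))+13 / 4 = 4841 / 660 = 7.33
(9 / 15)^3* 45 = 243 / 25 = 9.72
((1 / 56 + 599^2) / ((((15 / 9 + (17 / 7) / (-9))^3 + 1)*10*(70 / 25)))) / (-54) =-3797549973 / 59617216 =-63.70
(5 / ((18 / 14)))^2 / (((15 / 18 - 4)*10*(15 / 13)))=-637 / 1539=-0.41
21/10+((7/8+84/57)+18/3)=7941/760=10.45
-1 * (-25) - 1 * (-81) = 106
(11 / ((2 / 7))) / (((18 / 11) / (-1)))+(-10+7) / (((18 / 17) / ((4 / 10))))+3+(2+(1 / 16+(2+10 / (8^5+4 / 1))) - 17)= -68031341 / 1966320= -34.60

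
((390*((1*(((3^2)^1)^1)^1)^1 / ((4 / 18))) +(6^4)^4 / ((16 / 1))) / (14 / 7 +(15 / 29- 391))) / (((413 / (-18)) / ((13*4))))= 341858099052756 / 332347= 1028617977.75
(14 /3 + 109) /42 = 2.71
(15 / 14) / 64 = 15 / 896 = 0.02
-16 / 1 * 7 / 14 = -8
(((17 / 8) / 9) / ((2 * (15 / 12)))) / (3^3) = 17 / 4860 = 0.00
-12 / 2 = -6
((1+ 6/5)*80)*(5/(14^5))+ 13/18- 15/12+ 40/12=1698497/605052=2.81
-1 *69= -69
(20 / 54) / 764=5 / 10314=0.00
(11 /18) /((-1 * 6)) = -11 /108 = -0.10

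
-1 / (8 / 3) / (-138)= 1 / 368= 0.00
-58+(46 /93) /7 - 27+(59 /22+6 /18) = -1173175 /14322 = -81.91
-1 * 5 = -5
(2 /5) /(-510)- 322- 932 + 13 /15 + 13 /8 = -4255131 /3400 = -1251.51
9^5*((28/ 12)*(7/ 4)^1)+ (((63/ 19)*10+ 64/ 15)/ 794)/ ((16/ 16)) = 109124640047/ 452580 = 241116.80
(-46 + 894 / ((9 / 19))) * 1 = 5524 / 3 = 1841.33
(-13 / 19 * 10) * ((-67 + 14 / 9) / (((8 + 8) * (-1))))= -2015 / 72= -27.99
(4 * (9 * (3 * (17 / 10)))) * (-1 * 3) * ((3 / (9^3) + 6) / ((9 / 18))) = -99212 / 15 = -6614.13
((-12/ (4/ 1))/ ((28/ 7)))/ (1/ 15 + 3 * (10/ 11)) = -495/ 1844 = -0.27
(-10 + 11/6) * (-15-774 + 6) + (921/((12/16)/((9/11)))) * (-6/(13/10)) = 502587/286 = 1757.30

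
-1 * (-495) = 495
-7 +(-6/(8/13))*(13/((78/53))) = -745/8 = -93.12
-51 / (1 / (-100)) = 5100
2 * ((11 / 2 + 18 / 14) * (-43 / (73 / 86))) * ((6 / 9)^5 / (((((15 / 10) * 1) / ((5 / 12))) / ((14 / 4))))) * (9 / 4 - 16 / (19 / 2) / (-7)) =-244992500 / 1117557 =-219.22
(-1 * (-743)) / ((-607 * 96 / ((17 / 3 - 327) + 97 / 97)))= 714023 / 174816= 4.08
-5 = -5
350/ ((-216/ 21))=-1225/ 36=-34.03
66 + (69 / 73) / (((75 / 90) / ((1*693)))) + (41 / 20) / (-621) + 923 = 321869663 / 181332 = 1775.03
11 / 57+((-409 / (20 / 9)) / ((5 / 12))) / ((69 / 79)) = -16569218 / 32775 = -505.54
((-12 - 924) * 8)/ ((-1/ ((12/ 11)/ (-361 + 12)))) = -89856/ 3839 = -23.41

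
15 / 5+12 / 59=189 / 59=3.20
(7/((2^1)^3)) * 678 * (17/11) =40341/44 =916.84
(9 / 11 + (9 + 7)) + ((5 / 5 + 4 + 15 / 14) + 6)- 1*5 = 3679 / 154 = 23.89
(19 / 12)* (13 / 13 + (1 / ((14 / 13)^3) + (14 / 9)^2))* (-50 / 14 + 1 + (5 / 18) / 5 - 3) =-12386884225 / 336063168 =-36.86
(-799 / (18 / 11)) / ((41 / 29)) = -254881 / 738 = -345.37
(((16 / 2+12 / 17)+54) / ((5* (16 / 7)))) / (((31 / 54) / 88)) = 2216214 / 2635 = 841.07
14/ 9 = 1.56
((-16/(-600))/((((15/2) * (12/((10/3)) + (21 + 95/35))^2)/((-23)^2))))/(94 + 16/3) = 25921/1021323480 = 0.00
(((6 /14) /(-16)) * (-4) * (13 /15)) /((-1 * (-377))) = 1 /4060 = 0.00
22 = 22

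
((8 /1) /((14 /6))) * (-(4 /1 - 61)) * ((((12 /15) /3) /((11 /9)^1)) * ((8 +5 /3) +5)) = 21888 /35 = 625.37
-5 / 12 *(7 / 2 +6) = -95 / 24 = -3.96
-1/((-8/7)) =7/8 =0.88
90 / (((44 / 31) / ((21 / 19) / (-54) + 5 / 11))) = 253115 / 9196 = 27.52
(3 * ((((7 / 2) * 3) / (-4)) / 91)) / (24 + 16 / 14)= -63 / 18304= -0.00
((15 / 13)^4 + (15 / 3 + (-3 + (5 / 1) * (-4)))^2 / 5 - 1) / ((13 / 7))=65548588 / 1856465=35.31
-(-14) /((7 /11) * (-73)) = -22 /73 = -0.30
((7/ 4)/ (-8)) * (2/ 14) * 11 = -11/ 32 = -0.34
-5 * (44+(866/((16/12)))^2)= -8437885/4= -2109471.25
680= 680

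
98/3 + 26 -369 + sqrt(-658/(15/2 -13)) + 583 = 283.60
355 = 355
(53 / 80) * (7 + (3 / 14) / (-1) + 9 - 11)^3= 15940439 / 219520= 72.61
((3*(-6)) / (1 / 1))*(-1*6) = 108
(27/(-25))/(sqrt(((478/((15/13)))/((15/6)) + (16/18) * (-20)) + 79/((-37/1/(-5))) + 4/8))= -81 * sqrt(196032734)/13245455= -0.09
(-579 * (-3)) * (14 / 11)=24318 / 11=2210.73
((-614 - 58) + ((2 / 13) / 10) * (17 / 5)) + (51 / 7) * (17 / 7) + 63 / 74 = -770002133 / 1178450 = -653.40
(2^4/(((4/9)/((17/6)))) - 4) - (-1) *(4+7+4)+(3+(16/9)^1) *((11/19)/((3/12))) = 21215/171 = 124.06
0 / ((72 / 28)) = 0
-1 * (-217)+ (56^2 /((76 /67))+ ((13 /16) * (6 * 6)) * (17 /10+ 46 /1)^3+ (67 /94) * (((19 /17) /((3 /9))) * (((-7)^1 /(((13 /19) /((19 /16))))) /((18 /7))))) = 15050195815415023 /4736472000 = 3177511.83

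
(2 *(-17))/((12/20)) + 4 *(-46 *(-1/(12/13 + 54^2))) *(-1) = -89633/1580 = -56.73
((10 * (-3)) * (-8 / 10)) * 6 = 144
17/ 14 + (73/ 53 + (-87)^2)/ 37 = 5650557/ 27454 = 205.82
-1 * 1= -1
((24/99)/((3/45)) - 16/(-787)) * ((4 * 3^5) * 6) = 184617792/8657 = 21325.84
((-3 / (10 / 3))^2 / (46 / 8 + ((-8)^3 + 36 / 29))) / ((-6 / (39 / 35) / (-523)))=-1774539 / 11390750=-0.16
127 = 127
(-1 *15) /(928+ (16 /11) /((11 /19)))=-1815 /112592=-0.02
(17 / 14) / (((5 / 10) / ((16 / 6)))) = 136 / 21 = 6.48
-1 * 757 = -757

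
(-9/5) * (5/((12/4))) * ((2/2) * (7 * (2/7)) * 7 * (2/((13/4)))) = -336/13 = -25.85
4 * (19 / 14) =38 / 7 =5.43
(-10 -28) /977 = -38 /977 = -0.04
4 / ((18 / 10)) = 20 / 9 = 2.22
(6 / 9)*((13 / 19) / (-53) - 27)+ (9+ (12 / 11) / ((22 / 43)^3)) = -0.86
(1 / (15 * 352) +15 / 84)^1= 6607 / 36960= 0.18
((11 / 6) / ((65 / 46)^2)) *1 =11638 / 12675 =0.92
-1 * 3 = -3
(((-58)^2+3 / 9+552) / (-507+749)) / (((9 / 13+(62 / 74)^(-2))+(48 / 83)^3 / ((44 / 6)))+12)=83927042809259 / 73347709156788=1.14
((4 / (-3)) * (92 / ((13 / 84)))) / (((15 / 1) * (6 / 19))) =-97888 / 585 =-167.33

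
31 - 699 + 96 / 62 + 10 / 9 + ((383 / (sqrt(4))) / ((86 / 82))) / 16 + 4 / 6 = -250789807 / 383904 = -653.26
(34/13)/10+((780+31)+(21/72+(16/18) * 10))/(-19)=-3815189/88920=-42.91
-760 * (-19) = 14440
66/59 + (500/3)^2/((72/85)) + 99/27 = 156741619/4779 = 32798.00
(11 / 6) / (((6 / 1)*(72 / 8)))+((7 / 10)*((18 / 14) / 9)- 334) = -540863 / 1620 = -333.87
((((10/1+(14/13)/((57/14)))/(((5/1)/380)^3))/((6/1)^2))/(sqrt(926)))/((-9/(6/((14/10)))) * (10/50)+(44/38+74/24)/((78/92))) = 10433910800 * sqrt(926)/353738019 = 897.58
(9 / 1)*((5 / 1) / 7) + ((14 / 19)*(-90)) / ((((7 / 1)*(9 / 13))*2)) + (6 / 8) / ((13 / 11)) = 1529 / 6916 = 0.22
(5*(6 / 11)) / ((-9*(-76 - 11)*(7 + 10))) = 10 / 48807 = 0.00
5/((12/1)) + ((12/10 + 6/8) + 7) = 281/30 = 9.37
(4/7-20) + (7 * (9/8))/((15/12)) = -919/70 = -13.13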